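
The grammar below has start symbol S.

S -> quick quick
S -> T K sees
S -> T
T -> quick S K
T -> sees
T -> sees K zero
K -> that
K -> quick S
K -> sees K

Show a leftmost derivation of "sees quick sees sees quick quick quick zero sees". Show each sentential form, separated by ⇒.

S ⇒ T K sees ⇒ sees K sees ⇒ sees quick S sees ⇒ sees quick T sees ⇒ sees quick sees K zero sees ⇒ sees quick sees sees K zero sees ⇒ sees quick sees sees quick S zero sees ⇒ sees quick sees sees quick quick quick zero sees

S ⇒ T K sees   [S -> T K sees]
T K sees ⇒ sees K sees   [T -> sees]
sees K sees ⇒ sees quick S sees   [K -> quick S]
sees quick S sees ⇒ sees quick T sees   [S -> T]
sees quick T sees ⇒ sees quick sees K zero sees   [T -> sees K zero]
sees quick sees K zero sees ⇒ sees quick sees sees K zero sees   [K -> sees K]
sees quick sees sees K zero sees ⇒ sees quick sees sees quick S zero sees   [K -> quick S]
sees quick sees sees quick S zero sees ⇒ sees quick sees sees quick quick quick zero sees   [S -> quick quick]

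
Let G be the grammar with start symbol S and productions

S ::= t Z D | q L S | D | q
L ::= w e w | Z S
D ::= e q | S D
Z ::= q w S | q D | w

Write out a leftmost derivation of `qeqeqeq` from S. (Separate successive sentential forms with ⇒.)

S ⇒ D ⇒ SD ⇒ DD ⇒ SDD ⇒ DDD ⇒ SDDD ⇒ qDDD ⇒ qeqDD ⇒ qeqeqD ⇒ qeqeqeq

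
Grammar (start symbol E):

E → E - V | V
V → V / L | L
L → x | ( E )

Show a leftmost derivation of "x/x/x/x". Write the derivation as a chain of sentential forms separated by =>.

E => V => V/L => V/L/L => V/L/L/L => L/L/L/L => x/L/L/L => x/x/L/L => x/x/x/L => x/x/x/x

E => V   [E → V]
V => V/L   [V → V / L]
V/L => V/L/L   [V → V / L]
V/L/L => V/L/L/L   [V → V / L]
V/L/L/L => L/L/L/L   [V → L]
L/L/L/L => x/L/L/L   [L → x]
x/L/L/L => x/x/L/L   [L → x]
x/x/L/L => x/x/x/L   [L → x]
x/x/x/L => x/x/x/x   [L → x]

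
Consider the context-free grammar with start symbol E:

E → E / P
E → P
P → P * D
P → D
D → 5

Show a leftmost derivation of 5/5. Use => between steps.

E => E/P => P/P => D/P => 5/P => 5/D => 5/5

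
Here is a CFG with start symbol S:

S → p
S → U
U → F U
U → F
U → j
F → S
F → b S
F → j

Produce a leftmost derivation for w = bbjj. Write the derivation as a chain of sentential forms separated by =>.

S=>U=>FU=>bSU=>bUU=>bFU=>bbSU=>bbUU=>bbjU=>bbjj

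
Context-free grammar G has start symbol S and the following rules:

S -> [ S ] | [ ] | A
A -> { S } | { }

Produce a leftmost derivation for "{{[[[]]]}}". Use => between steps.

S => A   [S -> A]
A => {S}   [A -> { S }]
{S} => {A}   [S -> A]
{A} => {{S}}   [A -> { S }]
{{S}} => {{[S]}}   [S -> [ S ]]
{{[S]}} => {{[[S]]}}   [S -> [ S ]]
{{[[S]]}} => {{[[[]]]}}   [S -> [ ]]

S => A => {S} => {A} => {{S}} => {{[S]}} => {{[[S]]}} => {{[[[]]]}}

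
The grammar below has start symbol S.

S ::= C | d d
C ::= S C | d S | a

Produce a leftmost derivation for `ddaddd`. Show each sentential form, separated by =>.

S => C   [S ::= C]
C => SC   [C ::= S C]
SC => ddC   [S ::= d d]
ddC => ddSC   [C ::= S C]
ddSC => ddCC   [S ::= C]
ddCC => ddaC   [C ::= a]
ddaC => ddadS   [C ::= d S]
ddadS => ddaddd   [S ::= d d]

S=>C=>SC=>ddC=>ddSC=>ddCC=>ddaC=>ddadS=>ddaddd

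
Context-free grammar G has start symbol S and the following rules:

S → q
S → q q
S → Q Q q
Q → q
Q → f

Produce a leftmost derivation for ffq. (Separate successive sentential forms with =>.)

S => QQq => fQq => ffq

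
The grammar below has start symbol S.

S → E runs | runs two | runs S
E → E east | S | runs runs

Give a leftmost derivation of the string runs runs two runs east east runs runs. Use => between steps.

S => E runs => S runs => E runs runs => E east runs runs => E east east runs runs => S east east runs runs => runs S east east runs runs => runs E runs east east runs runs => runs S runs east east runs runs => runs runs two runs east east runs runs

S => E runs   [S → E runs]
E runs => S runs   [E → S]
S runs => E runs runs   [S → E runs]
E runs runs => E east runs runs   [E → E east]
E east runs runs => E east east runs runs   [E → E east]
E east east runs runs => S east east runs runs   [E → S]
S east east runs runs => runs S east east runs runs   [S → runs S]
runs S east east runs runs => runs E runs east east runs runs   [S → E runs]
runs E runs east east runs runs => runs S runs east east runs runs   [E → S]
runs S runs east east runs runs => runs runs two runs east east runs runs   [S → runs two]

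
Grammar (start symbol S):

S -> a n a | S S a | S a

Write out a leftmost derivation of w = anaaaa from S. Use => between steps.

S => Sa => Saa => Saaa => anaaaa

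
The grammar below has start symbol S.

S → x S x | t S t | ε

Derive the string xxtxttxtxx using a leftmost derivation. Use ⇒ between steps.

S⇒xSx⇒xxSxx⇒xxtStxx⇒xxtxSxtxx⇒xxtxtStxtxx⇒xxtxttxtxx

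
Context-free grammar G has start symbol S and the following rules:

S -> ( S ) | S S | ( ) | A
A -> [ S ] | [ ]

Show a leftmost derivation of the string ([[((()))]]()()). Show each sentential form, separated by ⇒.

S⇒(S)⇒(SS)⇒(SSS)⇒(ASS)⇒([S]SS)⇒([A]SS)⇒([[S]]SS)⇒([[(S)]]SS)⇒([[((S))]]SS)⇒([[((()))]]SS)⇒([[((()))]]()S)⇒([[((()))]]()())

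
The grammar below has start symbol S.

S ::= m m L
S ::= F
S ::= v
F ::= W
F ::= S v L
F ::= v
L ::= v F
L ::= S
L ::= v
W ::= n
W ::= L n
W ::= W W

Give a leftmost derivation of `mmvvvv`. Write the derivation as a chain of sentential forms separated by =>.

S => mmL   [S ::= m m L]
mmL => mmvF   [L ::= v F]
mmvF => mmvSvL   [F ::= S v L]
mmvSvL => mmvvvL   [S ::= v]
mmvvvL => mmvvvv   [L ::= v]

S=>mmL=>mmvF=>mmvSvL=>mmvvvL=>mmvvvv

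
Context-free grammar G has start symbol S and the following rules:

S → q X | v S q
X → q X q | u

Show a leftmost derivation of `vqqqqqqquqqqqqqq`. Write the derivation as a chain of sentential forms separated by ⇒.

S ⇒ vSq ⇒ vqXq ⇒ vqqXqq ⇒ vqqqXqqq ⇒ vqqqqXqqqq ⇒ vqqqqqXqqqqq ⇒ vqqqqqqXqqqqqq ⇒ vqqqqqqqXqqqqqqq ⇒ vqqqqqqquqqqqqqq

S ⇒ vSq   [S → v S q]
vSq ⇒ vqXq   [S → q X]
vqXq ⇒ vqqXqq   [X → q X q]
vqqXqq ⇒ vqqqXqqq   [X → q X q]
vqqqXqqq ⇒ vqqqqXqqqq   [X → q X q]
vqqqqXqqqq ⇒ vqqqqqXqqqqq   [X → q X q]
vqqqqqXqqqqq ⇒ vqqqqqqXqqqqqq   [X → q X q]
vqqqqqqXqqqqqq ⇒ vqqqqqqqXqqqqqqq   [X → q X q]
vqqqqqqqXqqqqqqq ⇒ vqqqqqqquqqqqqqq   [X → u]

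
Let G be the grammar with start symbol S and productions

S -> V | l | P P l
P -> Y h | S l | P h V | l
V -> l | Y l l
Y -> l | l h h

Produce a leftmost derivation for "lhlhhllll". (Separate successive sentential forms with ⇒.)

S ⇒ PPl ⇒ YhPl ⇒ lhPl ⇒ lhPhVl ⇒ lhYhhVl ⇒ lhlhhVl ⇒ lhlhhYlll ⇒ lhlhhllll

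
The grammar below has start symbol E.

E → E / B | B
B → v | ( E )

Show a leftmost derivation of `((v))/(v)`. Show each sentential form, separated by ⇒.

E ⇒ E/B   [E → E / B]
E/B ⇒ B/B   [E → B]
B/B ⇒ (E)/B   [B → ( E )]
(E)/B ⇒ (B)/B   [E → B]
(B)/B ⇒ ((E))/B   [B → ( E )]
((E))/B ⇒ ((B))/B   [E → B]
((B))/B ⇒ ((v))/B   [B → v]
((v))/B ⇒ ((v))/(E)   [B → ( E )]
((v))/(E) ⇒ ((v))/(B)   [E → B]
((v))/(B) ⇒ ((v))/(v)   [B → v]

E ⇒ E/B ⇒ B/B ⇒ (E)/B ⇒ (B)/B ⇒ ((E))/B ⇒ ((B))/B ⇒ ((v))/B ⇒ ((v))/(E) ⇒ ((v))/(B) ⇒ ((v))/(v)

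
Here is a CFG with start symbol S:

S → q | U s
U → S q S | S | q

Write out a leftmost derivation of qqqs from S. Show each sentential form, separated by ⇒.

S⇒Us⇒SqSs⇒qqSs⇒qqqs

S ⇒ Us   [S → U s]
Us ⇒ SqSs   [U → S q S]
SqSs ⇒ qqSs   [S → q]
qqSs ⇒ qqqs   [S → q]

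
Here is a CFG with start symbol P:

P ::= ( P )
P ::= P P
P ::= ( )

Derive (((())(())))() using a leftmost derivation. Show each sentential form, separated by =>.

P => PP => (P)P => ((P))P => ((PP))P => (((P)P))P => (((())P))P => (((())(P)))P => (((())(())))P => (((())(())))()

P => PP   [P ::= P P]
PP => (P)P   [P ::= ( P )]
(P)P => ((P))P   [P ::= ( P )]
((P))P => ((PP))P   [P ::= P P]
((PP))P => (((P)P))P   [P ::= ( P )]
(((P)P))P => (((())P))P   [P ::= ( )]
(((())P))P => (((())(P)))P   [P ::= ( P )]
(((())(P)))P => (((())(())))P   [P ::= ( )]
(((())(())))P => (((())(())))()   [P ::= ( )]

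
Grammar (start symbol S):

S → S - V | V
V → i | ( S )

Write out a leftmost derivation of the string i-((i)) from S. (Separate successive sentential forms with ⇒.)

S⇒S-V⇒V-V⇒i-V⇒i-(S)⇒i-(V)⇒i-((S))⇒i-((V))⇒i-((i))

S ⇒ S-V   [S → S - V]
S-V ⇒ V-V   [S → V]
V-V ⇒ i-V   [V → i]
i-V ⇒ i-(S)   [V → ( S )]
i-(S) ⇒ i-(V)   [S → V]
i-(V) ⇒ i-((S))   [V → ( S )]
i-((S)) ⇒ i-((V))   [S → V]
i-((V)) ⇒ i-((i))   [V → i]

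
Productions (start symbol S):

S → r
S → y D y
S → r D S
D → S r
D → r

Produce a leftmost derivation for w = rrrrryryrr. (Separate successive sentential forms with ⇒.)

S ⇒ rDS ⇒ rrS ⇒ rrrDS ⇒ rrrrS ⇒ rrrrrDS ⇒ rrrrrSrS ⇒ rrrrryDyrS ⇒ rrrrryryrS ⇒ rrrrryryrr

S ⇒ rDS   [S → r D S]
rDS ⇒ rrS   [D → r]
rrS ⇒ rrrDS   [S → r D S]
rrrDS ⇒ rrrrS   [D → r]
rrrrS ⇒ rrrrrDS   [S → r D S]
rrrrrDS ⇒ rrrrrSrS   [D → S r]
rrrrrSrS ⇒ rrrrryDyrS   [S → y D y]
rrrrryDyrS ⇒ rrrrryryrS   [D → r]
rrrrryryrS ⇒ rrrrryryrr   [S → r]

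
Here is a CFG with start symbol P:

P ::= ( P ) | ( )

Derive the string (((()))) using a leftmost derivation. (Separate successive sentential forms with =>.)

P=>(P)=>((P))=>(((P)))=>(((())))

P => (P)   [P ::= ( P )]
(P) => ((P))   [P ::= ( P )]
((P)) => (((P)))   [P ::= ( P )]
(((P))) => (((())))   [P ::= ( )]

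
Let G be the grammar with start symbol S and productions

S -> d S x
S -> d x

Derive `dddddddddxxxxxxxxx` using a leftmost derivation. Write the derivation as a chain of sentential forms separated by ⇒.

S ⇒ dSx ⇒ ddSxx ⇒ dddSxxx ⇒ ddddSxxxx ⇒ dddddSxxxxx ⇒ ddddddSxxxxxx ⇒ dddddddSxxxxxxx ⇒ ddddddddSxxxxxxxx ⇒ dddddddddxxxxxxxxx

S ⇒ dSx   [S -> d S x]
dSx ⇒ ddSxx   [S -> d S x]
ddSxx ⇒ dddSxxx   [S -> d S x]
dddSxxx ⇒ ddddSxxxx   [S -> d S x]
ddddSxxxx ⇒ dddddSxxxxx   [S -> d S x]
dddddSxxxxx ⇒ ddddddSxxxxxx   [S -> d S x]
ddddddSxxxxxx ⇒ dddddddSxxxxxxx   [S -> d S x]
dddddddSxxxxxxx ⇒ ddddddddSxxxxxxxx   [S -> d S x]
ddddddddSxxxxxxxx ⇒ dddddddddxxxxxxxxx   [S -> d x]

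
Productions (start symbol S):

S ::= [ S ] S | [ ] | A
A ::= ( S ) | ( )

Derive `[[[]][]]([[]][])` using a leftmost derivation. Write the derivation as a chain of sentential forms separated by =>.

S=>[S]S=>[[S]S]S=>[[[]]S]S=>[[[]][]]S=>[[[]][]]A=>[[[]][]](S)=>[[[]][]]([S]S)=>[[[]][]]([[]]S)=>[[[]][]]([[]][])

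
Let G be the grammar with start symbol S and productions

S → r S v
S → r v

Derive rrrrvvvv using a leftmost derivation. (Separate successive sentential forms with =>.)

S => rSv   [S → r S v]
rSv => rrSvv   [S → r S v]
rrSvv => rrrSvvv   [S → r S v]
rrrSvvv => rrrrvvvv   [S → r v]

S => rSv => rrSvv => rrrSvvv => rrrrvvvv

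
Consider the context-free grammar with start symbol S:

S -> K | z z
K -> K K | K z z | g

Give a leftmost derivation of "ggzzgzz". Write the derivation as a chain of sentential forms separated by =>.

S=>K=>Kzz=>KKzz=>gKzz=>gKKzz=>gKzzKzz=>ggzzKzz=>ggzzgzz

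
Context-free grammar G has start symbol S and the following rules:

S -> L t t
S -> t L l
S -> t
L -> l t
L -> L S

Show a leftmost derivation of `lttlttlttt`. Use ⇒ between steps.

S ⇒ Ltt ⇒ LStt ⇒ LSStt ⇒ ltSStt ⇒ lttLlStt ⇒ lttLSlStt ⇒ lttltSlStt ⇒ lttlttlStt ⇒ lttlttlttt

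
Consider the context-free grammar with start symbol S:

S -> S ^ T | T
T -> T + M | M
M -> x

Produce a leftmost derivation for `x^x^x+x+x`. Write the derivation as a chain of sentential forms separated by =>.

S => S^T   [S -> S ^ T]
S^T => S^T^T   [S -> S ^ T]
S^T^T => T^T^T   [S -> T]
T^T^T => M^T^T   [T -> M]
M^T^T => x^T^T   [M -> x]
x^T^T => x^M^T   [T -> M]
x^M^T => x^x^T   [M -> x]
x^x^T => x^x^T+M   [T -> T + M]
x^x^T+M => x^x^T+M+M   [T -> T + M]
x^x^T+M+M => x^x^M+M+M   [T -> M]
x^x^M+M+M => x^x^x+M+M   [M -> x]
x^x^x+M+M => x^x^x+x+M   [M -> x]
x^x^x+x+M => x^x^x+x+x   [M -> x]

S => S^T => S^T^T => T^T^T => M^T^T => x^T^T => x^M^T => x^x^T => x^x^T+M => x^x^T+M+M => x^x^M+M+M => x^x^x+M+M => x^x^x+x+M => x^x^x+x+x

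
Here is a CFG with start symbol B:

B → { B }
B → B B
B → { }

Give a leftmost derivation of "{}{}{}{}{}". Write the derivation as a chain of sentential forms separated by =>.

B => BB => {}B => {}BB => {}BBB => {}BBBB => {}{}BBB => {}{}{}BB => {}{}{}{}B => {}{}{}{}{}

B => BB   [B → B B]
BB => {}B   [B → { }]
{}B => {}BB   [B → B B]
{}BB => {}BBB   [B → B B]
{}BBB => {}BBBB   [B → B B]
{}BBBB => {}{}BBB   [B → { }]
{}{}BBB => {}{}{}BB   [B → { }]
{}{}{}BB => {}{}{}{}B   [B → { }]
{}{}{}{}B => {}{}{}{}{}   [B → { }]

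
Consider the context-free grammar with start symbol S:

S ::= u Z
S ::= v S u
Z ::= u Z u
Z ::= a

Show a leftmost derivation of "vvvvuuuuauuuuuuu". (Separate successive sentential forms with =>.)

S => vSu   [S ::= v S u]
vSu => vvSuu   [S ::= v S u]
vvSuu => vvvSuuu   [S ::= v S u]
vvvSuuu => vvvvSuuuu   [S ::= v S u]
vvvvSuuuu => vvvvuZuuuu   [S ::= u Z]
vvvvuZuuuu => vvvvuuZuuuuu   [Z ::= u Z u]
vvvvuuZuuuuu => vvvvuuuZuuuuuu   [Z ::= u Z u]
vvvvuuuZuuuuuu => vvvvuuuuZuuuuuuu   [Z ::= u Z u]
vvvvuuuuZuuuuuuu => vvvvuuuuauuuuuuu   [Z ::= a]

S=>vSu=>vvSuu=>vvvSuuu=>vvvvSuuuu=>vvvvuZuuuu=>vvvvuuZuuuuu=>vvvvuuuZuuuuuu=>vvvvuuuuZuuuuuuu=>vvvvuuuuauuuuuuu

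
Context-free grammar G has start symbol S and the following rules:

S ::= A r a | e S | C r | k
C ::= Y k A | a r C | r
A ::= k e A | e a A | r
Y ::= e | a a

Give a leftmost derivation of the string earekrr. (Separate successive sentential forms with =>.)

S => eS   [S ::= e S]
eS => eCr   [S ::= C r]
eCr => earCr   [C ::= a r C]
earCr => earYkAr   [C ::= Y k A]
earYkAr => earekAr   [Y ::= e]
earekAr => earekrr   [A ::= r]

S => eS => eCr => earCr => earYkAr => earekAr => earekrr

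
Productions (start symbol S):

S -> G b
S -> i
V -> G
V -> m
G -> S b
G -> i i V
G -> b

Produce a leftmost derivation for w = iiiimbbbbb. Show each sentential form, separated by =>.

S => Gb => iiVb => iiGb => iiSbb => iiGbbb => iiSbbbb => iiGbbbbb => iiiiVbbbbb => iiiimbbbbb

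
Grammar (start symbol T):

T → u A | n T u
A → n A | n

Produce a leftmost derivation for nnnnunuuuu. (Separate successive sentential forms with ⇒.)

T ⇒ nTu ⇒ nnTuu ⇒ nnnTuuu ⇒ nnnnTuuuu ⇒ nnnnuAuuuu ⇒ nnnnunuuuu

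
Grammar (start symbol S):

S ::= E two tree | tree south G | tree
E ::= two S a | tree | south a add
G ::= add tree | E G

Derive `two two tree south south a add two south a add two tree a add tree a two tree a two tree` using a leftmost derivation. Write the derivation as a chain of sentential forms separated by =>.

S => E two tree => two S a two tree => two E two tree a two tree => two two S a two tree a two tree => two two tree south G a two tree a two tree => two two tree south E G a two tree a two tree => two two tree south south a add G a two tree a two tree => two two tree south south a add E G a two tree a two tree => two two tree south south a add two S a G a two tree a two tree => two two tree south south a add two E two tree a G a two tree a two tree => two two tree south south a add two south a add two tree a G a two tree a two tree => two two tree south south a add two south a add two tree a add tree a two tree a two tree

S => E two tree   [S ::= E two tree]
E two tree => two S a two tree   [E ::= two S a]
two S a two tree => two E two tree a two tree   [S ::= E two tree]
two E two tree a two tree => two two S a two tree a two tree   [E ::= two S a]
two two S a two tree a two tree => two two tree south G a two tree a two tree   [S ::= tree south G]
two two tree south G a two tree a two tree => two two tree south E G a two tree a two tree   [G ::= E G]
two two tree south E G a two tree a two tree => two two tree south south a add G a two tree a two tree   [E ::= south a add]
two two tree south south a add G a two tree a two tree => two two tree south south a add E G a two tree a two tree   [G ::= E G]
two two tree south south a add E G a two tree a two tree => two two tree south south a add two S a G a two tree a two tree   [E ::= two S a]
two two tree south south a add two S a G a two tree a two tree => two two tree south south a add two E two tree a G a two tree a two tree   [S ::= E two tree]
two two tree south south a add two E two tree a G a two tree a two tree => two two tree south south a add two south a add two tree a G a two tree a two tree   [E ::= south a add]
two two tree south south a add two south a add two tree a G a two tree a two tree => two two tree south south a add two south a add two tree a add tree a two tree a two tree   [G ::= add tree]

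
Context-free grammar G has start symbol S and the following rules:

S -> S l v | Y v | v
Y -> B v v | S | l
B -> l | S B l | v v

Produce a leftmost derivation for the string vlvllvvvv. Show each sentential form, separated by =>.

S => Yv => Sv => Yvv => Bvvvv => SBlvvvv => SlvBlvvvv => vlvBlvvvv => vlvllvvvv

S => Yv   [S -> Y v]
Yv => Sv   [Y -> S]
Sv => Yvv   [S -> Y v]
Yvv => Bvvvv   [Y -> B v v]
Bvvvv => SBlvvvv   [B -> S B l]
SBlvvvv => SlvBlvvvv   [S -> S l v]
SlvBlvvvv => vlvBlvvvv   [S -> v]
vlvBlvvvv => vlvllvvvv   [B -> l]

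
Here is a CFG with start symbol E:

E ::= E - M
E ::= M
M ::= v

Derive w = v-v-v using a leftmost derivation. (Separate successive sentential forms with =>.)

E => E-M   [E ::= E - M]
E-M => E-M-M   [E ::= E - M]
E-M-M => M-M-M   [E ::= M]
M-M-M => v-M-M   [M ::= v]
v-M-M => v-v-M   [M ::= v]
v-v-M => v-v-v   [M ::= v]

E => E-M => E-M-M => M-M-M => v-M-M => v-v-M => v-v-v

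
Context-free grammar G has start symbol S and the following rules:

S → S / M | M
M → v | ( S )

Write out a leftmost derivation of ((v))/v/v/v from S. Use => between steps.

S => S/M => S/M/M => S/M/M/M => M/M/M/M => (S)/M/M/M => (M)/M/M/M => ((S))/M/M/M => ((M))/M/M/M => ((v))/M/M/M => ((v))/v/M/M => ((v))/v/v/M => ((v))/v/v/v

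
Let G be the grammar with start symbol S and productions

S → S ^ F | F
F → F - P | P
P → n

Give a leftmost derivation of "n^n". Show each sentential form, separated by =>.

S => S^F => F^F => P^F => n^F => n^P => n^n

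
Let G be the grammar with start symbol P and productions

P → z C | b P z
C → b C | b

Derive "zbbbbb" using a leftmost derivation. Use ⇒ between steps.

P ⇒ zC ⇒ zbC ⇒ zbbC ⇒ zbbbC ⇒ zbbbbC ⇒ zbbbbb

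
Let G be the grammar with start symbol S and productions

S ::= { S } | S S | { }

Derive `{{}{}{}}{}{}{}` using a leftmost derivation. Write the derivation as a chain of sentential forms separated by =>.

S => SS => SSS => SSSS => {S}SSS => {SS}SSS => {SSS}SSS => {{}SS}SSS => {{}{}S}SSS => {{}{}{}}SSS => {{}{}{}}{}SS => {{}{}{}}{}{}S => {{}{}{}}{}{}{}

S => SS   [S ::= S S]
SS => SSS   [S ::= S S]
SSS => SSSS   [S ::= S S]
SSSS => {S}SSS   [S ::= { S }]
{S}SSS => {SS}SSS   [S ::= S S]
{SS}SSS => {SSS}SSS   [S ::= S S]
{SSS}SSS => {{}SS}SSS   [S ::= { }]
{{}SS}SSS => {{}{}S}SSS   [S ::= { }]
{{}{}S}SSS => {{}{}{}}SSS   [S ::= { }]
{{}{}{}}SSS => {{}{}{}}{}SS   [S ::= { }]
{{}{}{}}{}SS => {{}{}{}}{}{}S   [S ::= { }]
{{}{}{}}{}{}S => {{}{}{}}{}{}{}   [S ::= { }]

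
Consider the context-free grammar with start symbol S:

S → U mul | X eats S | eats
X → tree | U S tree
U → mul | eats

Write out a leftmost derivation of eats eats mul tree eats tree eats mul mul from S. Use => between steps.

S => X eats S => U S tree eats S => eats S tree eats S => eats U mul tree eats S => eats eats mul tree eats S => eats eats mul tree eats X eats S => eats eats mul tree eats tree eats S => eats eats mul tree eats tree eats U mul => eats eats mul tree eats tree eats mul mul

S => X eats S   [S → X eats S]
X eats S => U S tree eats S   [X → U S tree]
U S tree eats S => eats S tree eats S   [U → eats]
eats S tree eats S => eats U mul tree eats S   [S → U mul]
eats U mul tree eats S => eats eats mul tree eats S   [U → eats]
eats eats mul tree eats S => eats eats mul tree eats X eats S   [S → X eats S]
eats eats mul tree eats X eats S => eats eats mul tree eats tree eats S   [X → tree]
eats eats mul tree eats tree eats S => eats eats mul tree eats tree eats U mul   [S → U mul]
eats eats mul tree eats tree eats U mul => eats eats mul tree eats tree eats mul mul   [U → mul]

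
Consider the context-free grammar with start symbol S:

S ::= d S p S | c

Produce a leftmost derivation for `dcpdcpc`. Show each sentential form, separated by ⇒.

S ⇒ dSpS ⇒ dcpS ⇒ dcpdSpS ⇒ dcpdcpS ⇒ dcpdcpc

S ⇒ dSpS   [S ::= d S p S]
dSpS ⇒ dcpS   [S ::= c]
dcpS ⇒ dcpdSpS   [S ::= d S p S]
dcpdSpS ⇒ dcpdcpS   [S ::= c]
dcpdcpS ⇒ dcpdcpc   [S ::= c]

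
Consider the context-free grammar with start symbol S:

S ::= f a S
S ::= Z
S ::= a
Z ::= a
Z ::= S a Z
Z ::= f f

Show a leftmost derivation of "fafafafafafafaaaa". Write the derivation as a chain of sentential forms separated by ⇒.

S ⇒ faS   [S ::= f a S]
faS ⇒ fafaS   [S ::= f a S]
fafaS ⇒ fafafaS   [S ::= f a S]
fafafaS ⇒ fafafaZ   [S ::= Z]
fafafaZ ⇒ fafafaSaZ   [Z ::= S a Z]
fafafaSaZ ⇒ fafafafaSaZ   [S ::= f a S]
fafafafaSaZ ⇒ fafafafafaSaZ   [S ::= f a S]
fafafafafaSaZ ⇒ fafafafafafaSaZ   [S ::= f a S]
fafafafafafaSaZ ⇒ fafafafafafafaSaZ   [S ::= f a S]
fafafafafafafaSaZ ⇒ fafafafafafafaaaZ   [S ::= a]
fafafafafafafaaaZ ⇒ fafafafafafafaaaa   [Z ::= a]

S ⇒ faS ⇒ fafaS ⇒ fafafaS ⇒ fafafaZ ⇒ fafafaSaZ ⇒ fafafafaSaZ ⇒ fafafafafaSaZ ⇒ fafafafafafaSaZ ⇒ fafafafafafafaSaZ ⇒ fafafafafafafaaaZ ⇒ fafafafafafafaaaa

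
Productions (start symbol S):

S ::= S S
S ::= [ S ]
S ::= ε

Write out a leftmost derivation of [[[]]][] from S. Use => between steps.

S => SS   [S ::= S S]
SS => [S]S   [S ::= [ S ]]
[S]S => [SS]S   [S ::= S S]
[SS]S => [[S]S]S   [S ::= [ S ]]
[[S]S]S => [[[S]]S]S   [S ::= [ S ]]
[[[S]]S]S => [[[]]S]S   [S ::= ε]
[[[]]S]S => [[[]]]S   [S ::= ε]
[[[]]]S => [[[]]][S]   [S ::= [ S ]]
[[[]]][S] => [[[]]][]   [S ::= ε]

S => SS => [S]S => [SS]S => [[S]S]S => [[[S]]S]S => [[[]]S]S => [[[]]]S => [[[]]][S] => [[[]]][]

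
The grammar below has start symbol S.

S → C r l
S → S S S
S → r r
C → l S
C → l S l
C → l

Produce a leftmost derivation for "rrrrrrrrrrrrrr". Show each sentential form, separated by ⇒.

S ⇒ SSS ⇒ SSSSS ⇒ SSSSSSS ⇒ rrSSSSSS ⇒ rrrrSSSSS ⇒ rrrrrrSSSS ⇒ rrrrrrrrSSS ⇒ rrrrrrrrrrSS ⇒ rrrrrrrrrrrrS ⇒ rrrrrrrrrrrrrr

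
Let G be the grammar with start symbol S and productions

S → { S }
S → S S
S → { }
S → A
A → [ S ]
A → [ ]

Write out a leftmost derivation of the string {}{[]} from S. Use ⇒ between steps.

S ⇒ SS   [S → S S]
SS ⇒ {}S   [S → { }]
{}S ⇒ {}{S}   [S → { S }]
{}{S} ⇒ {}{A}   [S → A]
{}{A} ⇒ {}{[]}   [A → [ ]]

S ⇒ SS ⇒ {}S ⇒ {}{S} ⇒ {}{A} ⇒ {}{[]}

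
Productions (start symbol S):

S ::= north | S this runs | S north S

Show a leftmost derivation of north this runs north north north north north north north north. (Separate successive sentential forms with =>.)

S => S north S   [S ::= S north S]
S north S => S north S north S   [S ::= S north S]
S north S north S => S north S north S north S   [S ::= S north S]
S north S north S north S => S north S north S north S north S   [S ::= S north S]
S north S north S north S north S => S this runs north S north S north S north S   [S ::= S this runs]
S this runs north S north S north S north S => north this runs north S north S north S north S   [S ::= north]
north this runs north S north S north S north S => north this runs north north north S north S north S   [S ::= north]
north this runs north north north S north S north S => north this runs north north north north north S north S   [S ::= north]
north this runs north north north north north S north S => north this runs north north north north north north north S   [S ::= north]
north this runs north north north north north north north S => north this runs north north north north north north north north   [S ::= north]

S => S north S => S north S north S => S north S north S north S => S north S north S north S north S => S this runs north S north S north S north S => north this runs north S north S north S north S => north this runs north north north S north S north S => north this runs north north north north north S north S => north this runs north north north north north north north S => north this runs north north north north north north north north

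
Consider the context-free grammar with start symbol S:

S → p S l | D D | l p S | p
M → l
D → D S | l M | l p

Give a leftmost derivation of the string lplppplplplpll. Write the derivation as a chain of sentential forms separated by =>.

S => lpS => lplpS => lplppSl => lplpppSll => lplppplpSll => lplppplpDDll => lplppplplpDll => lplppplplplpll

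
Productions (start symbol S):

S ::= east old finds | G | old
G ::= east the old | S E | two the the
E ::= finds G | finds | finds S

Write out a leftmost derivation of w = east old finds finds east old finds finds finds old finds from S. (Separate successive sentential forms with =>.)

S => G => S E => east old finds E => east old finds finds G => east old finds finds S E => east old finds finds G E => east old finds finds S E E => east old finds finds G E E => east old finds finds S E E E => east old finds finds east old finds E E E => east old finds finds east old finds finds E E => east old finds finds east old finds finds finds S E => east old finds finds east old finds finds finds old E => east old finds finds east old finds finds finds old finds

S => G   [S ::= G]
G => S E   [G ::= S E]
S E => east old finds E   [S ::= east old finds]
east old finds E => east old finds finds G   [E ::= finds G]
east old finds finds G => east old finds finds S E   [G ::= S E]
east old finds finds S E => east old finds finds G E   [S ::= G]
east old finds finds G E => east old finds finds S E E   [G ::= S E]
east old finds finds S E E => east old finds finds G E E   [S ::= G]
east old finds finds G E E => east old finds finds S E E E   [G ::= S E]
east old finds finds S E E E => east old finds finds east old finds E E E   [S ::= east old finds]
east old finds finds east old finds E E E => east old finds finds east old finds finds E E   [E ::= finds]
east old finds finds east old finds finds E E => east old finds finds east old finds finds finds S E   [E ::= finds S]
east old finds finds east old finds finds finds S E => east old finds finds east old finds finds finds old E   [S ::= old]
east old finds finds east old finds finds finds old E => east old finds finds east old finds finds finds old finds   [E ::= finds]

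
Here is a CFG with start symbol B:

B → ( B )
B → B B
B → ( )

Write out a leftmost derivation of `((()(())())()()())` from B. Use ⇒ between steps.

B⇒(B)⇒(BB)⇒(BBB)⇒(BBBB)⇒((B)BBB)⇒((BB)BBB)⇒((BBB)BBB)⇒((()BB)BBB)⇒((()(B)B)BBB)⇒((()(())B)BBB)⇒((()(())())BBB)⇒((()(())())()BB)⇒((()(())())()()B)⇒((()(())())()()())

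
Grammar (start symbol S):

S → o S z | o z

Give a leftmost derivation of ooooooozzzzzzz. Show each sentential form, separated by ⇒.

S ⇒ oSz ⇒ ooSzz ⇒ oooSzzz ⇒ ooooSzzzz ⇒ oooooSzzzzz ⇒ ooooooSzzzzzz ⇒ ooooooozzzzzzz

S ⇒ oSz   [S → o S z]
oSz ⇒ ooSzz   [S → o S z]
ooSzz ⇒ oooSzzz   [S → o S z]
oooSzzz ⇒ ooooSzzzz   [S → o S z]
ooooSzzzz ⇒ oooooSzzzzz   [S → o S z]
oooooSzzzzz ⇒ ooooooSzzzzzz   [S → o S z]
ooooooSzzzzzz ⇒ ooooooozzzzzzz   [S → o z]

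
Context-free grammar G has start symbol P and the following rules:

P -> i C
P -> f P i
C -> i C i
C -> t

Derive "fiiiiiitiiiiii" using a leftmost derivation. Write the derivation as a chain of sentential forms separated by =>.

P => fPi => fiCi => fiiCii => fiiiCiii => fiiiiCiiii => fiiiiiCiiiii => fiiiiiiCiiiiii => fiiiiiitiiiiii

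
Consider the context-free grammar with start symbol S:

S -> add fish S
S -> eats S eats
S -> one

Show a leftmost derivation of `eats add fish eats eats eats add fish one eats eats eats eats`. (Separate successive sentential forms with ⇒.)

S ⇒ eats S eats   [S -> eats S eats]
eats S eats ⇒ eats add fish S eats   [S -> add fish S]
eats add fish S eats ⇒ eats add fish eats S eats eats   [S -> eats S eats]
eats add fish eats S eats eats ⇒ eats add fish eats eats S eats eats eats   [S -> eats S eats]
eats add fish eats eats S eats eats eats ⇒ eats add fish eats eats eats S eats eats eats eats   [S -> eats S eats]
eats add fish eats eats eats S eats eats eats eats ⇒ eats add fish eats eats eats add fish S eats eats eats eats   [S -> add fish S]
eats add fish eats eats eats add fish S eats eats eats eats ⇒ eats add fish eats eats eats add fish one eats eats eats eats   [S -> one]

S ⇒ eats S eats ⇒ eats add fish S eats ⇒ eats add fish eats S eats eats ⇒ eats add fish eats eats S eats eats eats ⇒ eats add fish eats eats eats S eats eats eats eats ⇒ eats add fish eats eats eats add fish S eats eats eats eats ⇒ eats add fish eats eats eats add fish one eats eats eats eats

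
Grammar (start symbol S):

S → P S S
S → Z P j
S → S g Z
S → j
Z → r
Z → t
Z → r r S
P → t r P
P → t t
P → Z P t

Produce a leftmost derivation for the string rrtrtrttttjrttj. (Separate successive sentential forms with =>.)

S => PSS   [S → P S S]
PSS => ZPtSS   [P → Z P t]
ZPtSS => rPtSS   [Z → r]
rPtSS => rZPttSS   [P → Z P t]
rZPttSS => rrPttSS   [Z → r]
rrPttSS => rrtrPttSS   [P → t r P]
rrtrPttSS => rrtrtrPttSS   [P → t r P]
rrtrtrPttSS => rrtrtrttttSS   [P → t t]
rrtrtrttttSS => rrtrtrttttjS   [S → j]
rrtrtrttttjS => rrtrtrttttjZPj   [S → Z P j]
rrtrtrttttjZPj => rrtrtrttttjrPj   [Z → r]
rrtrtrttttjrPj => rrtrtrttttjrttj   [P → t t]

S => PSS => ZPtSS => rPtSS => rZPttSS => rrPttSS => rrtrPttSS => rrtrtrPttSS => rrtrtrttttSS => rrtrtrttttjS => rrtrtrttttjZPj => rrtrtrttttjrPj => rrtrtrttttjrttj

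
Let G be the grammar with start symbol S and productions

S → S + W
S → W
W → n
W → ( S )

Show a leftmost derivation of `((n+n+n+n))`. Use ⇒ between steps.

S⇒W⇒(S)⇒(W)⇒((S))⇒((S+W))⇒((S+W+W))⇒((S+W+W+W))⇒((W+W+W+W))⇒((n+W+W+W))⇒((n+n+W+W))⇒((n+n+n+W))⇒((n+n+n+n))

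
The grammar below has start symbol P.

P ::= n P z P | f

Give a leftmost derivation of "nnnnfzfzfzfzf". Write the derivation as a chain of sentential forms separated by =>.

P => nPzP => nnPzPzP => nnnPzPzPzP => nnnnPzPzPzPzP => nnnnfzPzPzPzP => nnnnfzfzPzPzP => nnnnfzfzfzPzP => nnnnfzfzfzfzP => nnnnfzfzfzfzf

P => nPzP   [P ::= n P z P]
nPzP => nnPzPzP   [P ::= n P z P]
nnPzPzP => nnnPzPzPzP   [P ::= n P z P]
nnnPzPzPzP => nnnnPzPzPzPzP   [P ::= n P z P]
nnnnPzPzPzPzP => nnnnfzPzPzPzP   [P ::= f]
nnnnfzPzPzPzP => nnnnfzfzPzPzP   [P ::= f]
nnnnfzfzPzPzP => nnnnfzfzfzPzP   [P ::= f]
nnnnfzfzfzPzP => nnnnfzfzfzfzP   [P ::= f]
nnnnfzfzfzfzP => nnnnfzfzfzfzf   [P ::= f]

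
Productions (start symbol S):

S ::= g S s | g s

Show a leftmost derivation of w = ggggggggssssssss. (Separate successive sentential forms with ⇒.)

S ⇒ gSs   [S ::= g S s]
gSs ⇒ ggSss   [S ::= g S s]
ggSss ⇒ gggSsss   [S ::= g S s]
gggSsss ⇒ ggggSssss   [S ::= g S s]
ggggSssss ⇒ gggggSsssss   [S ::= g S s]
gggggSsssss ⇒ ggggggSssssss   [S ::= g S s]
ggggggSssssss ⇒ gggggggSsssssss   [S ::= g S s]
gggggggSsssssss ⇒ ggggggggssssssss   [S ::= g s]

S ⇒ gSs ⇒ ggSss ⇒ gggSsss ⇒ ggggSssss ⇒ gggggSsssss ⇒ ggggggSssssss ⇒ gggggggSsssssss ⇒ ggggggggssssssss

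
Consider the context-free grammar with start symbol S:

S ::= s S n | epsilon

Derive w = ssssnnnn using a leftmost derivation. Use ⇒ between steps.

S ⇒ sSn   [S ::= s S n]
sSn ⇒ ssSnn   [S ::= s S n]
ssSnn ⇒ sssSnnn   [S ::= s S n]
sssSnnn ⇒ ssssSnnnn   [S ::= s S n]
ssssSnnnn ⇒ ssssnnnn   [S ::= epsilon]

S⇒sSn⇒ssSnn⇒sssSnnn⇒ssssSnnnn⇒ssssnnnn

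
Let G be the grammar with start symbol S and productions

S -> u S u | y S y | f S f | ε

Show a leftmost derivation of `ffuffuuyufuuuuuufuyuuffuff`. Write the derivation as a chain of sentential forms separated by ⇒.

S ⇒ fSf   [S -> f S f]
fSf ⇒ ffSff   [S -> f S f]
ffSff ⇒ ffuSuff   [S -> u S u]
ffuSuff ⇒ ffufSfuff   [S -> f S f]
ffufSfuff ⇒ ffuffSffuff   [S -> f S f]
ffuffSffuff ⇒ ffuffuSuffuff   [S -> u S u]
ffuffuSuffuff ⇒ ffuffuuSuuffuff   [S -> u S u]
ffuffuuSuuffuff ⇒ ffuffuuySyuuffuff   [S -> y S y]
ffuffuuySyuuffuff ⇒ ffuffuuyuSuyuuffuff   [S -> u S u]
ffuffuuyuSuyuuffuff ⇒ ffuffuuyufSfuyuuffuff   [S -> f S f]
ffuffuuyufSfuyuuffuff ⇒ ffuffuuyufuSufuyuuffuff   [S -> u S u]
ffuffuuyufuSufuyuuffuff ⇒ ffuffuuyufuuSuufuyuuffuff   [S -> u S u]
ffuffuuyufuuSuufuyuuffuff ⇒ ffuffuuyufuuuSuuufuyuuffuff   [S -> u S u]
ffuffuuyufuuuSuuufuyuuffuff ⇒ ffuffuuyufuuuuuufuyuuffuff   [S -> ε]

S ⇒ fSf ⇒ ffSff ⇒ ffuSuff ⇒ ffufSfuff ⇒ ffuffSffuff ⇒ ffuffuSuffuff ⇒ ffuffuuSuuffuff ⇒ ffuffuuySyuuffuff ⇒ ffuffuuyuSuyuuffuff ⇒ ffuffuuyufSfuyuuffuff ⇒ ffuffuuyufuSufuyuuffuff ⇒ ffuffuuyufuuSuufuyuuffuff ⇒ ffuffuuyufuuuSuuufuyuuffuff ⇒ ffuffuuyufuuuuuufuyuuffuff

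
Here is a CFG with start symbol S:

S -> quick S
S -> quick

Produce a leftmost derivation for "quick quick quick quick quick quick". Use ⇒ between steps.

S ⇒ quick S ⇒ quick quick S ⇒ quick quick quick S ⇒ quick quick quick quick S ⇒ quick quick quick quick quick S ⇒ quick quick quick quick quick quick

S ⇒ quick S   [S -> quick S]
quick S ⇒ quick quick S   [S -> quick S]
quick quick S ⇒ quick quick quick S   [S -> quick S]
quick quick quick S ⇒ quick quick quick quick S   [S -> quick S]
quick quick quick quick S ⇒ quick quick quick quick quick S   [S -> quick S]
quick quick quick quick quick S ⇒ quick quick quick quick quick quick   [S -> quick]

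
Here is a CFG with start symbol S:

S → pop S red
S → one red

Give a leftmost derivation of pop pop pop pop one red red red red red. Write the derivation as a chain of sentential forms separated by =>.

S => pop S red   [S → pop S red]
pop S red => pop pop S red red   [S → pop S red]
pop pop S red red => pop pop pop S red red red   [S → pop S red]
pop pop pop S red red red => pop pop pop pop S red red red red   [S → pop S red]
pop pop pop pop S red red red red => pop pop pop pop one red red red red red   [S → one red]

S => pop S red => pop pop S red red => pop pop pop S red red red => pop pop pop pop S red red red red => pop pop pop pop one red red red red red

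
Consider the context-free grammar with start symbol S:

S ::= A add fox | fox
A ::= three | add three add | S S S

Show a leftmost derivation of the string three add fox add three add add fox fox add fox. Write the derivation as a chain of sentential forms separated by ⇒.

S ⇒ A add fox ⇒ S S S add fox ⇒ A add fox S S add fox ⇒ three add fox S S add fox ⇒ three add fox A add fox S add fox ⇒ three add fox add three add add fox S add fox ⇒ three add fox add three add add fox fox add fox

S ⇒ A add fox   [S ::= A add fox]
A add fox ⇒ S S S add fox   [A ::= S S S]
S S S add fox ⇒ A add fox S S add fox   [S ::= A add fox]
A add fox S S add fox ⇒ three add fox S S add fox   [A ::= three]
three add fox S S add fox ⇒ three add fox A add fox S add fox   [S ::= A add fox]
three add fox A add fox S add fox ⇒ three add fox add three add add fox S add fox   [A ::= add three add]
three add fox add three add add fox S add fox ⇒ three add fox add three add add fox fox add fox   [S ::= fox]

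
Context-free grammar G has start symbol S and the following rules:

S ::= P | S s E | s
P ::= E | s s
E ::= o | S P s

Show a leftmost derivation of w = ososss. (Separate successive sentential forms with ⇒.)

S ⇒ P   [S ::= P]
P ⇒ E   [P ::= E]
E ⇒ SPs   [E ::= S P s]
SPs ⇒ SsEPs   [S ::= S s E]
SsEPs ⇒ PsEPs   [S ::= P]
PsEPs ⇒ EsEPs   [P ::= E]
EsEPs ⇒ osEPs   [E ::= o]
osEPs ⇒ osoPs   [E ::= o]
osoPs ⇒ ososss   [P ::= s s]

S ⇒ P ⇒ E ⇒ SPs ⇒ SsEPs ⇒ PsEPs ⇒ EsEPs ⇒ osEPs ⇒ osoPs ⇒ ososss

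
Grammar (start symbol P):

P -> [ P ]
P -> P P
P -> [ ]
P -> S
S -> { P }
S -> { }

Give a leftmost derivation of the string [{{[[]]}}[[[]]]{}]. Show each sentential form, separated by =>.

P => [P] => [PP] => [SP] => [{P}P] => [{S}P] => [{{P}}P] => [{{[P]}}P] => [{{[[]]}}P] => [{{[[]]}}PP] => [{{[[]]}}[P]P] => [{{[[]]}}[[P]]P] => [{{[[]]}}[[[]]]P] => [{{[[]]}}[[[]]]S] => [{{[[]]}}[[[]]]{}]

P => [P]   [P -> [ P ]]
[P] => [PP]   [P -> P P]
[PP] => [SP]   [P -> S]
[SP] => [{P}P]   [S -> { P }]
[{P}P] => [{S}P]   [P -> S]
[{S}P] => [{{P}}P]   [S -> { P }]
[{{P}}P] => [{{[P]}}P]   [P -> [ P ]]
[{{[P]}}P] => [{{[[]]}}P]   [P -> [ ]]
[{{[[]]}}P] => [{{[[]]}}PP]   [P -> P P]
[{{[[]]}}PP] => [{{[[]]}}[P]P]   [P -> [ P ]]
[{{[[]]}}[P]P] => [{{[[]]}}[[P]]P]   [P -> [ P ]]
[{{[[]]}}[[P]]P] => [{{[[]]}}[[[]]]P]   [P -> [ ]]
[{{[[]]}}[[[]]]P] => [{{[[]]}}[[[]]]S]   [P -> S]
[{{[[]]}}[[[]]]S] => [{{[[]]}}[[[]]]{}]   [S -> { }]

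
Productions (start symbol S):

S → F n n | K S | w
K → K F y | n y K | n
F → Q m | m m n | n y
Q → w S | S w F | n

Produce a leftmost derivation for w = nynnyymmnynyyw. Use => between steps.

S=>KS=>nyKS=>nyKFyS=>nyKFyFyS=>nyKFyFyFyS=>nynFyFyFyS=>nynnyyFyFyS=>nynnyymmnyFyS=>nynnyymmnynyyS=>nynnyymmnynyyw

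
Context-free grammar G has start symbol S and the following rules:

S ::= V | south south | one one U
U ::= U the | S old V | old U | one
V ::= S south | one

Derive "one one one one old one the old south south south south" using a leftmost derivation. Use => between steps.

S => V => S south => one one U south => one one S old V south => one one one one U old V south => one one one one U the old V south => one one one one old U the old V south => one one one one old one the old V south => one one one one old one the old S south south => one one one one old one the old south south south south

S => V   [S ::= V]
V => S south   [V ::= S south]
S south => one one U south   [S ::= one one U]
one one U south => one one S old V south   [U ::= S old V]
one one S old V south => one one one one U old V south   [S ::= one one U]
one one one one U old V south => one one one one U the old V south   [U ::= U the]
one one one one U the old V south => one one one one old U the old V south   [U ::= old U]
one one one one old U the old V south => one one one one old one the old V south   [U ::= one]
one one one one old one the old V south => one one one one old one the old S south south   [V ::= S south]
one one one one old one the old S south south => one one one one old one the old south south south south   [S ::= south south]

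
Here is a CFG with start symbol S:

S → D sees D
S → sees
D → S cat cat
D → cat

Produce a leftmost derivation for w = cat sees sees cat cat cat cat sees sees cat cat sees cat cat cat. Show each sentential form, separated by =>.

S => D sees D => S cat cat sees D => D sees D cat cat sees D => cat sees D cat cat sees D => cat sees S cat cat cat cat sees D => cat sees sees cat cat cat cat sees D => cat sees sees cat cat cat cat sees S cat cat => cat sees sees cat cat cat cat sees D sees D cat cat => cat sees sees cat cat cat cat sees S cat cat sees D cat cat => cat sees sees cat cat cat cat sees sees cat cat sees D cat cat => cat sees sees cat cat cat cat sees sees cat cat sees cat cat cat

S => D sees D   [S → D sees D]
D sees D => S cat cat sees D   [D → S cat cat]
S cat cat sees D => D sees D cat cat sees D   [S → D sees D]
D sees D cat cat sees D => cat sees D cat cat sees D   [D → cat]
cat sees D cat cat sees D => cat sees S cat cat cat cat sees D   [D → S cat cat]
cat sees S cat cat cat cat sees D => cat sees sees cat cat cat cat sees D   [S → sees]
cat sees sees cat cat cat cat sees D => cat sees sees cat cat cat cat sees S cat cat   [D → S cat cat]
cat sees sees cat cat cat cat sees S cat cat => cat sees sees cat cat cat cat sees D sees D cat cat   [S → D sees D]
cat sees sees cat cat cat cat sees D sees D cat cat => cat sees sees cat cat cat cat sees S cat cat sees D cat cat   [D → S cat cat]
cat sees sees cat cat cat cat sees S cat cat sees D cat cat => cat sees sees cat cat cat cat sees sees cat cat sees D cat cat   [S → sees]
cat sees sees cat cat cat cat sees sees cat cat sees D cat cat => cat sees sees cat cat cat cat sees sees cat cat sees cat cat cat   [D → cat]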